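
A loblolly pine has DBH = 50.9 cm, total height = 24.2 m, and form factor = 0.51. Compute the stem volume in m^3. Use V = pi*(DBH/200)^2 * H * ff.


Formula: V = pi * (DBH/200)^2 * H * ff
Radius = DBH/200 = 50.9/200 = 0.2545 m
Radius^2 = 0.2545^2 = 0.06477025 m^2
V = pi * 0.06477025 * 24.2 * 0.51
V = 2.511 m^3

2.511


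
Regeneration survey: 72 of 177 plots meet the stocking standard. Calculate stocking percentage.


Formula: Stocking % = stocked plots / total plots * 100
Stocking = 72 / 177 * 100
Stocking = 0.4068 * 100 = 40.7%

40.7


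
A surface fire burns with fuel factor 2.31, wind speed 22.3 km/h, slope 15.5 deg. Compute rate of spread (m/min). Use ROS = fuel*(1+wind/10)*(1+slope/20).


Formula: ROS = fuel * (1 + wind/10) * (1 + slope/20)
Wind factor = 1 + 22.3/10 = 3.23
Slope factor = 1 + 15.5/20 = 1.775
ROS = 2.31 * 3.23 * 1.775 = 13.24 m/min

13.24


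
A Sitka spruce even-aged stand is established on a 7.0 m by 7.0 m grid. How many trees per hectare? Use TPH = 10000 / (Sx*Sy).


Formula: TPH = 10000 m^2/ha / (spacing_x * spacing_y)
Area per tree = 7.0 m * 7.0 m = 49.0 m^2
TPH = 10000 / 49.0 = 204 trees/ha

204


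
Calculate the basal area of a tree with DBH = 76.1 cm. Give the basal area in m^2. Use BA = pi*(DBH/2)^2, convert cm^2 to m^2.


Formula: BA = pi * (DBH/2)^2 / 10000  (cm^2 to m^2)
Radius = DBH/2 = 76.1/2 = 38.05 cm
BA = pi * 38.05^2 / 10000
   = 4548.4057 cm^2 / 10000
   = 0.4548 m^2

0.4548


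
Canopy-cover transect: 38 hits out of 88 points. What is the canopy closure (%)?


Formula: Canopy closure = covered points / total points * 100
Closure = 38 / 88 * 100
Closure = 0.4318 * 100 = 43.2%

43.2


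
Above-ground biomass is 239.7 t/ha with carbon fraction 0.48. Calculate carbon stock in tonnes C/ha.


Formula: Carbon Stock = Biomass * Carbon Fraction
C = 239.7 t/ha * 0.48
C = 115.1 t C/ha

115.1


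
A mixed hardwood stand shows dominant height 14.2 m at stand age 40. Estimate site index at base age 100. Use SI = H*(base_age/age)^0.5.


Formula: SI = H_dom * (base_age / age)^0.5
Age ratio = 100 / 40 = 2.5
sqrt(age_ratio) = 1.58114
SI = 14.2 * 1.58114 = 22.5 m

22.5


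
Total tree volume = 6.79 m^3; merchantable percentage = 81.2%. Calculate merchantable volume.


Formula: MV = V_total * (merchantable_pct / 100)
Merchantable fraction = 81.2% / 100 = 0.812
MV = 6.79 m^3 * 0.812 = 5.513 m^3

5.513


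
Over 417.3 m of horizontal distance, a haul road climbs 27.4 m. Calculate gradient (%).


Formula: Gradient = rise / run * 100
Gradient = 27.4 / 417.3 * 100 = 6.6%

6.6


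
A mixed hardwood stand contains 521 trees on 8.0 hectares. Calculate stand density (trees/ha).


Formula: Stand Density = N_trees / Area_ha
Density = 521 trees / 8.0 ha
Density = 65 trees/ha

65


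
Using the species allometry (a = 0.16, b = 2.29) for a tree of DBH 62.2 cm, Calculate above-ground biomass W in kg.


Formula: W = a * DBH^b  (allometric power law)
DBH^b = 62.2^2.29 = 12816.811
W = 0.16 * 12816.811 = 2050.7 kg

2050.7


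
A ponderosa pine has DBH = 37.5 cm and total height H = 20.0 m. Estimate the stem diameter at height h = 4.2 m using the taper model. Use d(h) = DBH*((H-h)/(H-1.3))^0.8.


Taper: d(h) = DBH * ((H - h) / (H - 1.3))^0.8
Numerator = H - h = 20.0 - 4.2 = 15.8 m
Denominator = H - 1.3 = 20.0 - 1.3 = 18.7 m
Ratio = 15.8 / 18.7 = 0.84492
d = 37.5 * 0.84492^0.8 = 32.8 cm

32.8


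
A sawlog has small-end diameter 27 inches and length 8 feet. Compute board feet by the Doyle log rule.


Doyle: BF = (D - 4)^2 * L / 16
Adjusted diameter = 27 - 4 = 23 in
(D-4)^2 = 23^2 = 529
BF = 529 * 8 / 16 = 265 BF

265


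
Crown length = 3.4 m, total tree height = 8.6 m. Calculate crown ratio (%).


Formula: Crown Ratio = (Crown Length / Total Height) * 100
CR = (3.4 m / 8.6 m) * 100
CR = 0.3953 * 100 = 39.5%

39.5


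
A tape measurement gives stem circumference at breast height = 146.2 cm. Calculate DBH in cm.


Formula: DBH = C / pi
DBH = 146.2 / pi
pi = 3.14159...
DBH = 46.5 cm

46.5


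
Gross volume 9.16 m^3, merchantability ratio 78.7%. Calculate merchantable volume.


Formula: MV = V_total * (merchantable_pct / 100)
Merchantable fraction = 78.7% / 100 = 0.787
MV = 9.16 m^3 * 0.787 = 7.209 m^3

7.209


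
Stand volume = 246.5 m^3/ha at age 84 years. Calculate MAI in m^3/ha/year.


Formula: MAI = Total Volume / Stand Age
MAI = 246.5 m^3/ha / 84 years
MAI = 2.93 m^3/ha/year

2.93


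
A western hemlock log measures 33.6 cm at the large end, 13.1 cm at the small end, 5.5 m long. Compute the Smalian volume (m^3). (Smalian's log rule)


Smalian: V = (A1 + A2)/2 * L,  A = pi*(D/200)^2
A1 = pi*(33.6/200)^2 = 0.088668 m^2
A2 = pi*(13.1/200)^2 = 0.013478 m^2
V = (0.088668+0.013478)/2*5.5 = 0.2809 m^3

0.2809


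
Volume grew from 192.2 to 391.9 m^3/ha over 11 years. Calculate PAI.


Formula: PAI = (V_T2 - V_T1) / (T2 - T1)
Volume increment = 391.9 - 192.2 = 199.7 m^3/ha
PAI = 199.7 / 11 = 18.15 m^3/ha/year

18.15


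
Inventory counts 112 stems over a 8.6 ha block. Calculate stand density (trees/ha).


Formula: Stand Density = N_trees / Area_ha
Density = 112 trees / 8.6 ha
Density = 13 trees/ha

13


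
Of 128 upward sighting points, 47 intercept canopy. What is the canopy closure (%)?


Formula: Canopy closure = covered points / total points * 100
Closure = 47 / 128 * 100
Closure = 0.3672 * 100 = 36.7%

36.7


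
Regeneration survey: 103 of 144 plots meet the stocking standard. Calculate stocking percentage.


Formula: Stocking % = stocked plots / total plots * 100
Stocking = 103 / 144 * 100
Stocking = 0.7153 * 100 = 71.5%

71.5


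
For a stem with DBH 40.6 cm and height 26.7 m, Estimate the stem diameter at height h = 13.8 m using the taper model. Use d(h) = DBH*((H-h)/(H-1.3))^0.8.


Taper: d(h) = DBH * ((H - h) / (H - 1.3))^0.8
Numerator = H - h = 26.7 - 13.8 = 12.9 m
Denominator = H - 1.3 = 26.7 - 1.3 = 25.4 m
Ratio = 12.9 / 25.4 = 0.50787
d = 40.6 * 0.50787^0.8 = 23.6 cm

23.6


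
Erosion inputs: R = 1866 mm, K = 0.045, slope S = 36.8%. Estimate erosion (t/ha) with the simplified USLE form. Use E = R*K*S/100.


Formula: E = R * K * S / 100  (simplified USLE)
R * K = 1866 * 0.045 = 83.97
E = 83.97 * 36.8 / 100 = 30.9 t/ha

30.9


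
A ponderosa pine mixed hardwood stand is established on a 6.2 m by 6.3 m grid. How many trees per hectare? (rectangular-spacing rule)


Formula: TPH = 10000 m^2/ha / (spacing_x * spacing_y)
Area per tree = 6.2 m * 6.3 m = 39.06 m^2
TPH = 10000 / 39.06 = 256 trees/ha

256


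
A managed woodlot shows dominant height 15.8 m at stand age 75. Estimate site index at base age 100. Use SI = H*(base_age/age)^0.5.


Formula: SI = H_dom * (base_age / age)^0.5
Age ratio = 100 / 75 = 1.33333
sqrt(age_ratio) = 1.1547
SI = 15.8 * 1.1547 = 18.2 m

18.2


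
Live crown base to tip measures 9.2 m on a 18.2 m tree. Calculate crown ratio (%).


Formula: Crown Ratio = (Crown Length / Total Height) * 100
CR = (9.2 m / 18.2 m) * 100
CR = 0.5055 * 100 = 50.5%

50.5


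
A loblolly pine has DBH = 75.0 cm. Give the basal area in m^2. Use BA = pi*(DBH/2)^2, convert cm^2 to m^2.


Formula: BA = pi * (DBH/2)^2 / 10000  (cm^2 to m^2)
Radius = DBH/2 = 75.0/2 = 37.5 cm
BA = pi * 37.5^2 / 10000
   = 4417.8647 cm^2 / 10000
   = 0.4418 m^2

0.4418


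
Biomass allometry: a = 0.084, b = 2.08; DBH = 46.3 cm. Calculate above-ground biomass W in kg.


Formula: W = a * DBH^b  (allometric power law)
DBH^b = 46.3^2.08 = 2913.456
W = 0.084 * 2913.456 = 244.7 kg

244.7


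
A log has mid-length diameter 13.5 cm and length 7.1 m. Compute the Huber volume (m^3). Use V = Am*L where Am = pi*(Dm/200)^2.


Huber: V = Am * L,  Am = pi*(Dm/200)^2
Am = pi*(13.5/200)^2 = 0.014314 m^2
V = 0.014314*7.1 = 0.1016 m^3

0.1016


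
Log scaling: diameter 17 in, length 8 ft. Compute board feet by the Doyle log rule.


Doyle: BF = (D - 4)^2 * L / 16
Adjusted diameter = 17 - 4 = 13 in
(D-4)^2 = 13^2 = 169
BF = 169 * 8 / 16 = 85 BF

85


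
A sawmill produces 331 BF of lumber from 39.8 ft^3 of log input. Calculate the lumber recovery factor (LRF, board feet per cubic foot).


Formula: LRF = Lumber Output (BF) / Log Input (ft^3)
LRF = 331 BF / 39.8 ft^3
LRF = 8.32 BF/ft^3

8.32


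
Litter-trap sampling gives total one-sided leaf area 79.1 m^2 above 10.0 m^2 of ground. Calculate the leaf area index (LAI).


Formula: LAI = total leaf area / ground area  (dimensionless)
LAI = 79.1 m^2 / 10.0 m^2
LAI = 7.91

7.91


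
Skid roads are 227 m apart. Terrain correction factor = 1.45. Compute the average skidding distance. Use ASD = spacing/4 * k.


Formula: ASD = (spacing / 4) * correction
Uncorrected distance = spacing / 4 = 227 / 4 = 56.75 m
ASD = 56.75 * 1.45 = 82 m

82


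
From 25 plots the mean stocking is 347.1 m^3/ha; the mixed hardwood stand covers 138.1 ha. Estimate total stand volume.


Formula: Total Volume = Mean Volume per ha * Total Area
Total Volume = 347.1 m^3/ha * 138.1 ha
Total Volume = 47935 m^3

47935


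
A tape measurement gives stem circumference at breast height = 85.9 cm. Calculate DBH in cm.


Formula: DBH = C / pi
DBH = 85.9 / pi
pi = 3.14159...
DBH = 27.3 cm

27.3


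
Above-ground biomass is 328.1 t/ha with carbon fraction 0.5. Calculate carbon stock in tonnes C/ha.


Formula: Carbon Stock = Biomass * Carbon Fraction
C = 328.1 t/ha * 0.5
C = 164.1 t C/ha

164.1


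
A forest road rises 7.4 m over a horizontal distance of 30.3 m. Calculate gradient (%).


Formula: Gradient = rise / run * 100
Gradient = 7.4 / 30.3 * 100 = 24.4%

24.4


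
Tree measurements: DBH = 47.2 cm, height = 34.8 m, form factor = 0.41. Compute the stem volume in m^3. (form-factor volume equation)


Formula: V = pi * (DBH/200)^2 * H * ff
Radius = DBH/200 = 47.2/200 = 0.236 m
Radius^2 = 0.236^2 = 0.055696 m^2
V = pi * 0.055696 * 34.8 * 0.41
V = 2.497 m^3

2.497


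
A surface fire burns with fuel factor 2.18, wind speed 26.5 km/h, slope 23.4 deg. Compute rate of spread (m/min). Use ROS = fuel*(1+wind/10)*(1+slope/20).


Formula: ROS = fuel * (1 + wind/10) * (1 + slope/20)
Wind factor = 1 + 26.5/10 = 3.65
Slope factor = 1 + 23.4/20 = 2.17
ROS = 2.18 * 3.65 * 2.17 = 17.27 m/min

17.27


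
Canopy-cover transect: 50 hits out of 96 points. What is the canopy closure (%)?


Formula: Canopy closure = covered points / total points * 100
Closure = 50 / 96 * 100
Closure = 0.5208 * 100 = 52.1%

52.1


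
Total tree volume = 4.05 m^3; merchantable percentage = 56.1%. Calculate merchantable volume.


Formula: MV = V_total * (merchantable_pct / 100)
Merchantable fraction = 56.1% / 100 = 0.561
MV = 4.05 m^3 * 0.561 = 2.272 m^3

2.272


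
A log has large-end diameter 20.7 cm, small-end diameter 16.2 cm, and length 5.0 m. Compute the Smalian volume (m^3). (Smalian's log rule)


Smalian: V = (A1 + A2)/2 * L,  A = pi*(D/200)^2
A1 = pi*(20.7/200)^2 = 0.033654 m^2
A2 = pi*(16.2/200)^2 = 0.020612 m^2
V = (0.033654+0.020612)/2*5.0 = 0.1357 m^3

0.1357


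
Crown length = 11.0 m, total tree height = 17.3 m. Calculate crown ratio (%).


Formula: Crown Ratio = (Crown Length / Total Height) * 100
CR = (11.0 m / 17.3 m) * 100
CR = 0.6358 * 100 = 63.6%

63.6


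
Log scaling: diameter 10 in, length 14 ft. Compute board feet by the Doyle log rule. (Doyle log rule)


Doyle: BF = (D - 4)^2 * L / 16
Adjusted diameter = 10 - 4 = 6 in
(D-4)^2 = 6^2 = 36
BF = 36 * 14 / 16 = 32 BF

32


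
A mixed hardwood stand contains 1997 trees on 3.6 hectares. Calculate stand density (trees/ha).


Formula: Stand Density = N_trees / Area_ha
Density = 1997 trees / 3.6 ha
Density = 555 trees/ha

555


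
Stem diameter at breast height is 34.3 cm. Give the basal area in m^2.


Formula: BA = pi * (DBH/2)^2 / 10000  (cm^2 to m^2)
Radius = DBH/2 = 34.3/2 = 17.15 cm
BA = pi * 17.15^2 / 10000
   = 924.0131 cm^2 / 10000
   = 0.0924 m^2

0.0924


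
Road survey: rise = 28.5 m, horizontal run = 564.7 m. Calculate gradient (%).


Formula: Gradient = rise / run * 100
Gradient = 28.5 / 564.7 * 100 = 5.0%

5.0


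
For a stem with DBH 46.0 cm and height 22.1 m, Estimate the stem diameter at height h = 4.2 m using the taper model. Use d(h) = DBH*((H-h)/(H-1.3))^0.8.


Taper: d(h) = DBH * ((H - h) / (H - 1.3))^0.8
Numerator = H - h = 22.1 - 4.2 = 17.9 m
Denominator = H - 1.3 = 22.1 - 1.3 = 20.8 m
Ratio = 17.9 / 20.8 = 0.86058
d = 46.0 * 0.86058^0.8 = 40.8 cm

40.8


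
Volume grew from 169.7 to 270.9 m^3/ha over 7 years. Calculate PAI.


Formula: PAI = (V_T2 - V_T1) / (T2 - T1)
Volume increment = 270.9 - 169.7 = 101.2 m^3/ha
PAI = 101.2 / 7 = 14.46 m^3/ha/year

14.46


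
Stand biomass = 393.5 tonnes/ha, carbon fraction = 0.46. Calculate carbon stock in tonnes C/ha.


Formula: Carbon Stock = Biomass * Carbon Fraction
C = 393.5 t/ha * 0.46
C = 181.0 t C/ha

181.0


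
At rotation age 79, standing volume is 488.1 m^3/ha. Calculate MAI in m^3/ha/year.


Formula: MAI = Total Volume / Stand Age
MAI = 488.1 m^3/ha / 79 years
MAI = 6.18 m^3/ha/year

6.18


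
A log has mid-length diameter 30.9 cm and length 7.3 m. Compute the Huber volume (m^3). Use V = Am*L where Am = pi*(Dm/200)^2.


Huber: V = Am * L,  Am = pi*(Dm/200)^2
Am = pi*(30.9/200)^2 = 0.074991 m^2
V = 0.074991*7.3 = 0.5474 m^3

0.5474


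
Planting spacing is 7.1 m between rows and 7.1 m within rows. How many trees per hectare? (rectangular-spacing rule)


Formula: TPH = 10000 m^2/ha / (spacing_x * spacing_y)
Area per tree = 7.1 m * 7.1 m = 50.41 m^2
TPH = 10000 / 50.41 = 198 trees/ha

198


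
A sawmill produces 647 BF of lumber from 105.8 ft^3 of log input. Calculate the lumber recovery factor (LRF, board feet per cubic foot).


Formula: LRF = Lumber Output (BF) / Log Input (ft^3)
LRF = 647 BF / 105.8 ft^3
LRF = 6.12 BF/ft^3

6.12


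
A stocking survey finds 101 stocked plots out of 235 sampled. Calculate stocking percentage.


Formula: Stocking % = stocked plots / total plots * 100
Stocking = 101 / 235 * 100
Stocking = 0.4298 * 100 = 43.0%

43.0


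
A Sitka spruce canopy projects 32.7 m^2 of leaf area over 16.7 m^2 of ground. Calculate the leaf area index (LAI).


Formula: LAI = total leaf area / ground area  (dimensionless)
LAI = 32.7 m^2 / 16.7 m^2
LAI = 1.96

1.96


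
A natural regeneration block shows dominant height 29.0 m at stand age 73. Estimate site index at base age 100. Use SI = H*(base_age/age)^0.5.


Formula: SI = H_dom * (base_age / age)^0.5
Age ratio = 100 / 73 = 1.36986
sqrt(age_ratio) = 1.17041
SI = 29.0 * 1.17041 = 33.9 m

33.9


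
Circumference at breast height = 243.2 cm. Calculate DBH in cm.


Formula: DBH = C / pi
DBH = 243.2 / pi
pi = 3.14159...
DBH = 77.4 cm

77.4


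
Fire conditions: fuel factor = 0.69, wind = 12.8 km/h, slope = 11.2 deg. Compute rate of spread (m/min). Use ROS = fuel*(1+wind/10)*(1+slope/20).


Formula: ROS = fuel * (1 + wind/10) * (1 + slope/20)
Wind factor = 1 + 12.8/10 = 2.28
Slope factor = 1 + 11.2/20 = 1.56
ROS = 0.69 * 2.28 * 1.56 = 2.45 m/min

2.45


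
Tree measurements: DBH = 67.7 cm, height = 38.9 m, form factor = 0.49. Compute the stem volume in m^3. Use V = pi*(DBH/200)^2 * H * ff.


Formula: V = pi * (DBH/200)^2 * H * ff
Radius = DBH/200 = 67.7/200 = 0.3385 m
Radius^2 = 0.3385^2 = 0.11458225 m^2
V = pi * 0.11458225 * 38.9 * 0.49
V = 6.861 m^3

6.861


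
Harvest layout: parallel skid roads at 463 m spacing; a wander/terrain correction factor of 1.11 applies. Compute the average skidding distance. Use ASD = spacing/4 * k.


Formula: ASD = (spacing / 4) * correction
Uncorrected distance = spacing / 4 = 463 / 4 = 115.75 m
ASD = 115.75 * 1.11 = 128 m

128


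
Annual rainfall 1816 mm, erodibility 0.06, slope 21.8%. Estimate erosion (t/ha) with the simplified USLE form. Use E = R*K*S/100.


Formula: E = R * K * S / 100  (simplified USLE)
R * K = 1816 * 0.06 = 108.96
E = 108.96 * 21.8 / 100 = 23.75 t/ha

23.75


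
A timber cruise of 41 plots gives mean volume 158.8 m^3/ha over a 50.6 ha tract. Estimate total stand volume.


Formula: Total Volume = Mean Volume per ha * Total Area
Total Volume = 158.8 m^3/ha * 50.6 ha
Total Volume = 8035 m^3

8035


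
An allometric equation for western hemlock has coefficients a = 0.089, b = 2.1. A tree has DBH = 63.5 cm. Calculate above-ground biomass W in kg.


Formula: W = a * DBH^b  (allometric power law)
DBH^b = 63.5^2.1 = 6106.9565
W = 0.089 * 6106.9565 = 543.5 kg

543.5


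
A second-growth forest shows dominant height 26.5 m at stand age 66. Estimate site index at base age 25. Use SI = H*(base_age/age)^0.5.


Formula: SI = H_dom * (base_age / age)^0.5
Age ratio = 25 / 66 = 0.37879
sqrt(age_ratio) = 0.61546
SI = 26.5 * 0.61546 = 16.3 m

16.3


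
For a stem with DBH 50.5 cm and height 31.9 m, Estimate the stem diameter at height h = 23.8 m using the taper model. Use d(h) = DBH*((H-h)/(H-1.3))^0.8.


Taper: d(h) = DBH * ((H - h) / (H - 1.3))^0.8
Numerator = H - h = 31.9 - 23.8 = 8.1 m
Denominator = H - 1.3 = 31.9 - 1.3 = 30.6 m
Ratio = 8.1 / 30.6 = 0.26471
d = 50.5 * 0.26471^0.8 = 17.4 cm

17.4


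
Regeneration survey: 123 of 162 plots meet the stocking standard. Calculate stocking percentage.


Formula: Stocking % = stocked plots / total plots * 100
Stocking = 123 / 162 * 100
Stocking = 0.7593 * 100 = 75.9%

75.9


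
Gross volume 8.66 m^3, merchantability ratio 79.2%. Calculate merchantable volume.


Formula: MV = V_total * (merchantable_pct / 100)
Merchantable fraction = 79.2% / 100 = 0.792
MV = 8.66 m^3 * 0.792 = 6.859 m^3

6.859


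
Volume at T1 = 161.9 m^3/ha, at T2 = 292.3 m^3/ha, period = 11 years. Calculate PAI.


Formula: PAI = (V_T2 - V_T1) / (T2 - T1)
Volume increment = 292.3 - 161.9 = 130.4 m^3/ha
PAI = 130.4 / 11 = 11.85 m^3/ha/year

11.85


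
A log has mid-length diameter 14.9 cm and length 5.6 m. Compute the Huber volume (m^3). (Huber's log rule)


Huber: V = Am * L,  Am = pi*(Dm/200)^2
Am = pi*(14.9/200)^2 = 0.017437 m^2
V = 0.017437*5.6 = 0.0976 m^3

0.0976


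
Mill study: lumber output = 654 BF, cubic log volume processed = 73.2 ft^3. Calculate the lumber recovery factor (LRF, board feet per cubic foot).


Formula: LRF = Lumber Output (BF) / Log Input (ft^3)
LRF = 654 BF / 73.2 ft^3
LRF = 8.93 BF/ft^3

8.93


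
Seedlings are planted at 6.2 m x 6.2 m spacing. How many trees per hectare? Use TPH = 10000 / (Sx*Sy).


Formula: TPH = 10000 m^2/ha / (spacing_x * spacing_y)
Area per tree = 6.2 m * 6.2 m = 38.44 m^2
TPH = 10000 / 38.44 = 260 trees/ha

260


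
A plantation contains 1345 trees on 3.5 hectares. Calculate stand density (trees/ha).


Formula: Stand Density = N_trees / Area_ha
Density = 1345 trees / 3.5 ha
Density = 384 trees/ha

384


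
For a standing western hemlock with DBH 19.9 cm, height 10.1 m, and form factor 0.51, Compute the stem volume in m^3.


Formula: V = pi * (DBH/200)^2 * H * ff
Radius = DBH/200 = 19.9/200 = 0.0995 m
Radius^2 = 0.0995^2 = 0.00990025 m^2
V = pi * 0.00990025 * 10.1 * 0.51
V = 0.16 m^3

0.16


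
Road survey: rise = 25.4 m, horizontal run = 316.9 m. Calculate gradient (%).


Formula: Gradient = rise / run * 100
Gradient = 25.4 / 316.9 * 100 = 8.0%

8.0


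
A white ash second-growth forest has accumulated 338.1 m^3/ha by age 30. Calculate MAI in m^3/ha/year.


Formula: MAI = Total Volume / Stand Age
MAI = 338.1 m^3/ha / 30 years
MAI = 11.27 m^3/ha/year

11.27


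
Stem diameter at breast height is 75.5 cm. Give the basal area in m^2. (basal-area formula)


Formula: BA = pi * (DBH/2)^2 / 10000  (cm^2 to m^2)
Radius = DBH/2 = 75.5/2 = 37.75 cm
BA = pi * 37.75^2 / 10000
   = 4476.9659 cm^2 / 10000
   = 0.4477 m^2

0.4477


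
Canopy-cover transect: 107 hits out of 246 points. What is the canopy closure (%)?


Formula: Canopy closure = covered points / total points * 100
Closure = 107 / 246 * 100
Closure = 0.435 * 100 = 43.5%

43.5


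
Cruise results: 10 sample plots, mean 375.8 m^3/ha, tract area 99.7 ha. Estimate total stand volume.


Formula: Total Volume = Mean Volume per ha * Total Area
Total Volume = 375.8 m^3/ha * 99.7 ha
Total Volume = 37467 m^3

37467


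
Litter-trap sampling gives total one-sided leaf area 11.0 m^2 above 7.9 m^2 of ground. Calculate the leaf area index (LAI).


Formula: LAI = total leaf area / ground area  (dimensionless)
LAI = 11.0 m^2 / 7.9 m^2
LAI = 1.39

1.39


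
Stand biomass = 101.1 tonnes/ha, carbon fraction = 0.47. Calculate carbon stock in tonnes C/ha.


Formula: Carbon Stock = Biomass * Carbon Fraction
C = 101.1 t/ha * 0.47
C = 47.5 t C/ha

47.5


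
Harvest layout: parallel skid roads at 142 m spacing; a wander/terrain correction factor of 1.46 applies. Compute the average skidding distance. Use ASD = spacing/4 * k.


Formula: ASD = (spacing / 4) * correction
Uncorrected distance = spacing / 4 = 142 / 4 = 35.5 m
ASD = 35.5 * 1.46 = 52 m

52


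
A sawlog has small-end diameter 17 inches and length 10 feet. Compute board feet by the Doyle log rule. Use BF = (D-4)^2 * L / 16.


Doyle: BF = (D - 4)^2 * L / 16
Adjusted diameter = 17 - 4 = 13 in
(D-4)^2 = 13^2 = 169
BF = 169 * 10 / 16 = 106 BF

106


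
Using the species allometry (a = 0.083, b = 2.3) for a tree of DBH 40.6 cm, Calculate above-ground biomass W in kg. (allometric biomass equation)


Formula: W = a * DBH^b  (allometric power law)
DBH^b = 40.6^2.3 = 5007.3722
W = 0.083 * 5007.3722 = 415.6 kg

415.6


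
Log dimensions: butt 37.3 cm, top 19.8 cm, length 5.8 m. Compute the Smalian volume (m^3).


Smalian: V = (A1 + A2)/2 * L,  A = pi*(D/200)^2
A1 = pi*(37.3/200)^2 = 0.109272 m^2
A2 = pi*(19.8/200)^2 = 0.030791 m^2
V = (0.109272+0.030791)/2*5.8 = 0.4062 m^3

0.4062


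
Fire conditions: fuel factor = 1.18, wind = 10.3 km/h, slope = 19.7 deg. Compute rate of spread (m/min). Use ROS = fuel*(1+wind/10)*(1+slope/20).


Formula: ROS = fuel * (1 + wind/10) * (1 + slope/20)
Wind factor = 1 + 10.3/10 = 2.03
Slope factor = 1 + 19.7/20 = 1.985
ROS = 1.18 * 2.03 * 1.985 = 4.75 m/min

4.75


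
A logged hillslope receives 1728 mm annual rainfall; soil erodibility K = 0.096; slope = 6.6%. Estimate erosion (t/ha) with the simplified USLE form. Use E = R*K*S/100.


Formula: E = R * K * S / 100  (simplified USLE)
R * K = 1728 * 0.096 = 165.888
E = 165.888 * 6.6 / 100 = 10.95 t/ha

10.95


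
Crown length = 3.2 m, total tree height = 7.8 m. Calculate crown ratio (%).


Formula: Crown Ratio = (Crown Length / Total Height) * 100
CR = (3.2 m / 7.8 m) * 100
CR = 0.4103 * 100 = 41.0%

41.0


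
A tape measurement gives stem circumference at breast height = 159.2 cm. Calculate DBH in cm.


Formula: DBH = C / pi
DBH = 159.2 / pi
pi = 3.14159...
DBH = 50.7 cm

50.7


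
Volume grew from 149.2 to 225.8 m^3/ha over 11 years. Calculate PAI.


Formula: PAI = (V_T2 - V_T1) / (T2 - T1)
Volume increment = 225.8 - 149.2 = 76.6 m^3/ha
PAI = 76.6 / 11 = 6.96 m^3/ha/year

6.96


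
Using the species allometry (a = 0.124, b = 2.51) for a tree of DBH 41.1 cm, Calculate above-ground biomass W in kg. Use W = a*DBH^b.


Formula: W = a * DBH^b  (allometric power law)
DBH^b = 41.1^2.51 = 11239.396
W = 0.124 * 11239.396 = 1393.7 kg

1393.7


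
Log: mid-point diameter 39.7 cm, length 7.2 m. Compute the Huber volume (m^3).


Huber: V = Am * L,  Am = pi*(Dm/200)^2
Am = pi*(39.7/200)^2 = 0.123786 m^2
V = 0.123786*7.2 = 0.8913 m^3

0.8913


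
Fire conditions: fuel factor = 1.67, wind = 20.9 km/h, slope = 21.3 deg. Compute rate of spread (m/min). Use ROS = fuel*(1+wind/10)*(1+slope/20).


Formula: ROS = fuel * (1 + wind/10) * (1 + slope/20)
Wind factor = 1 + 20.9/10 = 3.09
Slope factor = 1 + 21.3/20 = 2.065
ROS = 1.67 * 3.09 * 2.065 = 10.66 m/min

10.66


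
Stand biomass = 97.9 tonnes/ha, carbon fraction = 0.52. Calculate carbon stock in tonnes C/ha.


Formula: Carbon Stock = Biomass * Carbon Fraction
C = 97.9 t/ha * 0.52
C = 50.9 t C/ha

50.9


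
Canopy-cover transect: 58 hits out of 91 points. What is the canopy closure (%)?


Formula: Canopy closure = covered points / total points * 100
Closure = 58 / 91 * 100
Closure = 0.6374 * 100 = 63.7%

63.7


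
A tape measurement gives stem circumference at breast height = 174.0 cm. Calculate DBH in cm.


Formula: DBH = C / pi
DBH = 174.0 / pi
pi = 3.14159...
DBH = 55.4 cm

55.4


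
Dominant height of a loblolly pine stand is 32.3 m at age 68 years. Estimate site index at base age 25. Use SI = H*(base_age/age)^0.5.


Formula: SI = H_dom * (base_age / age)^0.5
Age ratio = 25 / 68 = 0.36765
sqrt(age_ratio) = 0.60634
SI = 32.3 * 0.60634 = 19.6 m

19.6


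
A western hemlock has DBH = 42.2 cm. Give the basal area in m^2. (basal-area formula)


Formula: BA = pi * (DBH/2)^2 / 10000  (cm^2 to m^2)
Radius = DBH/2 = 42.2/2 = 21.1 cm
BA = pi * 21.1^2 / 10000
   = 1398.6685 cm^2 / 10000
   = 0.1399 m^2

0.1399


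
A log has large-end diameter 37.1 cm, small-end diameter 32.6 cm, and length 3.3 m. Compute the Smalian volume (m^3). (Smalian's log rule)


Smalian: V = (A1 + A2)/2 * L,  A = pi*(D/200)^2
A1 = pi*(37.1/200)^2 = 0.108103 m^2
A2 = pi*(32.6/200)^2 = 0.083469 m^2
V = (0.108103+0.083469)/2*3.3 = 0.3161 m^3

0.3161


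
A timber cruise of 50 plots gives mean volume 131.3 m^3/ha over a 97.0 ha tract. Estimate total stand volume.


Formula: Total Volume = Mean Volume per ha * Total Area
Total Volume = 131.3 m^3/ha * 97.0 ha
Total Volume = 12736 m^3

12736


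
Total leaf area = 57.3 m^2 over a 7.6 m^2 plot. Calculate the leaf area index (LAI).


Formula: LAI = total leaf area / ground area  (dimensionless)
LAI = 57.3 m^2 / 7.6 m^2
LAI = 7.54

7.54


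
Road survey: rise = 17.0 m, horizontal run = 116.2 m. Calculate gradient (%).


Formula: Gradient = rise / run * 100
Gradient = 17.0 / 116.2 * 100 = 14.6%

14.6


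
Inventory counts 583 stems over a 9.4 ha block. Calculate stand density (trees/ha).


Formula: Stand Density = N_trees / Area_ha
Density = 583 trees / 9.4 ha
Density = 62 trees/ha

62


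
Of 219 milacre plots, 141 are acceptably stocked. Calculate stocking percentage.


Formula: Stocking % = stocked plots / total plots * 100
Stocking = 141 / 219 * 100
Stocking = 0.6438 * 100 = 64.4%

64.4


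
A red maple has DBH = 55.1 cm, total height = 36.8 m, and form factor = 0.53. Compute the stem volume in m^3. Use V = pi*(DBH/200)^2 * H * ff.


Formula: V = pi * (DBH/200)^2 * H * ff
Radius = DBH/200 = 55.1/200 = 0.2755 m
Radius^2 = 0.2755^2 = 0.07590025 m^2
V = pi * 0.07590025 * 36.8 * 0.53
V = 4.651 m^3

4.651


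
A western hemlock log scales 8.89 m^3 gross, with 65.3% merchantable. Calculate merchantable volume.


Formula: MV = V_total * (merchantable_pct / 100)
Merchantable fraction = 65.3% / 100 = 0.653
MV = 8.89 m^3 * 0.653 = 5.805 m^3

5.805


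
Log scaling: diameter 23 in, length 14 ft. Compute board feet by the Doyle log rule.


Doyle: BF = (D - 4)^2 * L / 16
Adjusted diameter = 23 - 4 = 19 in
(D-4)^2 = 19^2 = 361
BF = 361 * 14 / 16 = 316 BF

316


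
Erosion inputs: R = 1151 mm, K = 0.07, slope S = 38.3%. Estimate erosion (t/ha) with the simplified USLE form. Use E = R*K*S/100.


Formula: E = R * K * S / 100  (simplified USLE)
R * K = 1151 * 0.07 = 80.57
E = 80.57 * 38.3 / 100 = 30.86 t/ha

30.86


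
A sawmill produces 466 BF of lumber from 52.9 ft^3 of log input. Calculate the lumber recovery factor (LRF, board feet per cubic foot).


Formula: LRF = Lumber Output (BF) / Log Input (ft^3)
LRF = 466 BF / 52.9 ft^3
LRF = 8.81 BF/ft^3

8.81


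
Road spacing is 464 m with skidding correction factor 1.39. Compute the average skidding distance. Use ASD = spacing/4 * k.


Formula: ASD = (spacing / 4) * correction
Uncorrected distance = spacing / 4 = 464 / 4 = 116 m
ASD = 116 * 1.39 = 161 m

161


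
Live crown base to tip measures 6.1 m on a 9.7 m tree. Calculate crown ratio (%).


Formula: Crown Ratio = (Crown Length / Total Height) * 100
CR = (6.1 m / 9.7 m) * 100
CR = 0.6289 * 100 = 62.9%

62.9


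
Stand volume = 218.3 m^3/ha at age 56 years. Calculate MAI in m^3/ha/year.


Formula: MAI = Total Volume / Stand Age
MAI = 218.3 m^3/ha / 56 years
MAI = 3.9 m^3/ha/year

3.9


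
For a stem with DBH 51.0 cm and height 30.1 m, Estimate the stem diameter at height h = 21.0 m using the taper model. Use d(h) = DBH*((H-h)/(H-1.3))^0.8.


Taper: d(h) = DBH * ((H - h) / (H - 1.3))^0.8
Numerator = H - h = 30.1 - 21.0 = 9.1 m
Denominator = H - 1.3 = 30.1 - 1.3 = 28.8 m
Ratio = 9.1 / 28.8 = 0.31597
d = 51.0 * 0.31597^0.8 = 20.3 cm

20.3


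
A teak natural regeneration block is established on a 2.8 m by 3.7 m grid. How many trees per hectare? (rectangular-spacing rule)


Formula: TPH = 10000 m^2/ha / (spacing_x * spacing_y)
Area per tree = 2.8 m * 3.7 m = 10.36 m^2
TPH = 10000 / 10.36 = 965 trees/ha

965


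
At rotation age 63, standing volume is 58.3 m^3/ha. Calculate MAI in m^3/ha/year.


Formula: MAI = Total Volume / Stand Age
MAI = 58.3 m^3/ha / 63 years
MAI = 0.93 m^3/ha/year

0.93


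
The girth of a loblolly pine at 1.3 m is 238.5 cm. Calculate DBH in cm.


Formula: DBH = C / pi
DBH = 238.5 / pi
pi = 3.14159...
DBH = 75.9 cm

75.9


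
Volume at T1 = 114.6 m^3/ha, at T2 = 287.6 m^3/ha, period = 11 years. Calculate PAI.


Formula: PAI = (V_T2 - V_T1) / (T2 - T1)
Volume increment = 287.6 - 114.6 = 173.0 m^3/ha
PAI = 173.0 / 11 = 15.73 m^3/ha/year

15.73


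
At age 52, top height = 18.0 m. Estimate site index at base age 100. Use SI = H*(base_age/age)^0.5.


Formula: SI = H_dom * (base_age / age)^0.5
Age ratio = 100 / 52 = 1.92308
sqrt(age_ratio) = 1.38675
SI = 18.0 * 1.38675 = 25.0 m

25.0


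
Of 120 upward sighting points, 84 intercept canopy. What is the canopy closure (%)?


Formula: Canopy closure = covered points / total points * 100
Closure = 84 / 120 * 100
Closure = 0.7 * 100 = 70.0%

70.0


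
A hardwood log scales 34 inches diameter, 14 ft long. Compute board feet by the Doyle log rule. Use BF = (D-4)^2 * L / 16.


Doyle: BF = (D - 4)^2 * L / 16
Adjusted diameter = 34 - 4 = 30 in
(D-4)^2 = 30^2 = 900
BF = 900 * 14 / 16 = 788 BF

788


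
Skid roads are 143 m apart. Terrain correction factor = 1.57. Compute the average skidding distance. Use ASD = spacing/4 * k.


Formula: ASD = (spacing / 4) * correction
Uncorrected distance = spacing / 4 = 143 / 4 = 35.75 m
ASD = 35.75 * 1.57 = 56 m

56


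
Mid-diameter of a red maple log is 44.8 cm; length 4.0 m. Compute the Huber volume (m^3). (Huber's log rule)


Huber: V = Am * L,  Am = pi*(Dm/200)^2
Am = pi*(44.8/200)^2 = 0.157633 m^2
V = 0.157633*4.0 = 0.6305 m^3

0.6305


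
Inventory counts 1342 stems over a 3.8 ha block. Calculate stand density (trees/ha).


Formula: Stand Density = N_trees / Area_ha
Density = 1342 trees / 3.8 ha
Density = 353 trees/ha

353


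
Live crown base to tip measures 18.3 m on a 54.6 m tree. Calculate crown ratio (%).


Formula: Crown Ratio = (Crown Length / Total Height) * 100
CR = (18.3 m / 54.6 m) * 100
CR = 0.3352 * 100 = 33.5%

33.5


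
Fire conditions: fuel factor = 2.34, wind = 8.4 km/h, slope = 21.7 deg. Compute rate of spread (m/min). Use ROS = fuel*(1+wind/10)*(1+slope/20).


Formula: ROS = fuel * (1 + wind/10) * (1 + slope/20)
Wind factor = 1 + 8.4/10 = 1.84
Slope factor = 1 + 21.7/20 = 2.085
ROS = 2.34 * 1.84 * 2.085 = 8.98 m/min

8.98


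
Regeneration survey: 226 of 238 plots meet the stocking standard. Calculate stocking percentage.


Formula: Stocking % = stocked plots / total plots * 100
Stocking = 226 / 238 * 100
Stocking = 0.9496 * 100 = 95.0%

95.0


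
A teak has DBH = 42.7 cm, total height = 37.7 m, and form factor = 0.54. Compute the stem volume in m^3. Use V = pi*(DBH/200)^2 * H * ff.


Formula: V = pi * (DBH/200)^2 * H * ff
Radius = DBH/200 = 42.7/200 = 0.2135 m
Radius^2 = 0.2135^2 = 0.04558225 m^2
V = pi * 0.04558225 * 37.7 * 0.54
V = 2.915 m^3

2.915


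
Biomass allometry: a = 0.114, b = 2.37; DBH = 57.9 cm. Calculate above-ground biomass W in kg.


Formula: W = a * DBH^b  (allometric power law)
DBH^b = 57.9^2.37 = 15050.4053
W = 0.114 * 15050.4053 = 1715.7 kg

1715.7


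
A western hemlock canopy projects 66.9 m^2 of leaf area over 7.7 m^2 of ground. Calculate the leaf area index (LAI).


Formula: LAI = total leaf area / ground area  (dimensionless)
LAI = 66.9 m^2 / 7.7 m^2
LAI = 8.69

8.69


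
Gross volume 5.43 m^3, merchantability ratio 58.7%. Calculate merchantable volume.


Formula: MV = V_total * (merchantable_pct / 100)
Merchantable fraction = 58.7% / 100 = 0.587
MV = 5.43 m^3 * 0.587 = 3.187 m^3

3.187


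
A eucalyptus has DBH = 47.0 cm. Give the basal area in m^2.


Formula: BA = pi * (DBH/2)^2 / 10000  (cm^2 to m^2)
Radius = DBH/2 = 47.0/2 = 23.5 cm
BA = pi * 23.5^2 / 10000
   = 1734.9445 cm^2 / 10000
   = 0.1735 m^2

0.1735


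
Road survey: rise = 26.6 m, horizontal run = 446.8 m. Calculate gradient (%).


Formula: Gradient = rise / run * 100
Gradient = 26.6 / 446.8 * 100 = 6.0%

6.0


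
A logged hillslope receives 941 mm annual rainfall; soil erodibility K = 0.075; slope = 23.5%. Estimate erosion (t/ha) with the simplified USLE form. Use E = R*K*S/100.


Formula: E = R * K * S / 100  (simplified USLE)
R * K = 941 * 0.075 = 70.575
E = 70.575 * 23.5 / 100 = 16.59 t/ha

16.59


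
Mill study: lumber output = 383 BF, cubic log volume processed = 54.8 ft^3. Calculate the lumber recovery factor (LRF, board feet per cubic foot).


Formula: LRF = Lumber Output (BF) / Log Input (ft^3)
LRF = 383 BF / 54.8 ft^3
LRF = 6.99 BF/ft^3

6.99


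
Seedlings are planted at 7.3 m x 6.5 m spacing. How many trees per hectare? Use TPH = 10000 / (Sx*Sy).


Formula: TPH = 10000 m^2/ha / (spacing_x * spacing_y)
Area per tree = 7.3 m * 6.5 m = 47.45 m^2
TPH = 10000 / 47.45 = 211 trees/ha

211


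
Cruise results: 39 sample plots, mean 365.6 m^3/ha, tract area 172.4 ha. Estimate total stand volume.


Formula: Total Volume = Mean Volume per ha * Total Area
Total Volume = 365.6 m^3/ha * 172.4 ha
Total Volume = 63029 m^3

63029


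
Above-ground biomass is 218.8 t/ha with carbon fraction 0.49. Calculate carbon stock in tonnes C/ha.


Formula: Carbon Stock = Biomass * Carbon Fraction
C = 218.8 t/ha * 0.49
C = 107.2 t C/ha

107.2


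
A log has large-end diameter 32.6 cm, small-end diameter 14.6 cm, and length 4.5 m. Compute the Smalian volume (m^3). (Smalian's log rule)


Smalian: V = (A1 + A2)/2 * L,  A = pi*(D/200)^2
A1 = pi*(32.6/200)^2 = 0.083469 m^2
A2 = pi*(14.6/200)^2 = 0.016742 m^2
V = (0.083469+0.016742)/2*4.5 = 0.2255 m^3

0.2255


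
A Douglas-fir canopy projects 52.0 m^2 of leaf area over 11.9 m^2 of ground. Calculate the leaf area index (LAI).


Formula: LAI = total leaf area / ground area  (dimensionless)
LAI = 52.0 m^2 / 11.9 m^2
LAI = 4.37

4.37


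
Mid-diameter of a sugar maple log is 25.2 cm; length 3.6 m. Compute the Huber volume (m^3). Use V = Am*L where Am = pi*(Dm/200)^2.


Huber: V = Am * L,  Am = pi*(Dm/200)^2
Am = pi*(25.2/200)^2 = 0.049876 m^2
V = 0.049876*3.6 = 0.1796 m^3

0.1796


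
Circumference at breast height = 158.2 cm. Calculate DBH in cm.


Formula: DBH = C / pi
DBH = 158.2 / pi
pi = 3.14159...
DBH = 50.4 cm

50.4


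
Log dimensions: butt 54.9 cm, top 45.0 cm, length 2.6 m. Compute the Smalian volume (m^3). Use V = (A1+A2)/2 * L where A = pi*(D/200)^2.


Smalian: V = (A1 + A2)/2 * L,  A = pi*(D/200)^2
A1 = pi*(54.9/200)^2 = 0.23672 m^2
A2 = pi*(45.0/200)^2 = 0.159043 m^2
V = (0.23672+0.159043)/2*2.6 = 0.5145 m^3

0.5145


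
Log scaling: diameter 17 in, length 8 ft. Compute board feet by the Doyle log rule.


Doyle: BF = (D - 4)^2 * L / 16
Adjusted diameter = 17 - 4 = 13 in
(D-4)^2 = 13^2 = 169
BF = 169 * 8 / 16 = 85 BF

85


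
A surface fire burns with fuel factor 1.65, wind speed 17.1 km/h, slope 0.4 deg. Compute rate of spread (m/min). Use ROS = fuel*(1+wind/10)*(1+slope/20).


Formula: ROS = fuel * (1 + wind/10) * (1 + slope/20)
Wind factor = 1 + 17.1/10 = 2.71
Slope factor = 1 + 0.4/20 = 1.02
ROS = 1.65 * 2.71 * 1.02 = 4.56 m/min

4.56


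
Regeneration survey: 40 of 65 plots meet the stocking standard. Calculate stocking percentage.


Formula: Stocking % = stocked plots / total plots * 100
Stocking = 40 / 65 * 100
Stocking = 0.6154 * 100 = 61.5%

61.5


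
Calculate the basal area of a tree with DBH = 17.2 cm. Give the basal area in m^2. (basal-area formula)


Formula: BA = pi * (DBH/2)^2 / 10000  (cm^2 to m^2)
Radius = DBH/2 = 17.2/2 = 8.6 cm
BA = pi * 8.6^2 / 10000
   = 232.3522 cm^2 / 10000
   = 0.0232 m^2

0.0232


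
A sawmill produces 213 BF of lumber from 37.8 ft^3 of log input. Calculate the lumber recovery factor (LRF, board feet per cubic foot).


Formula: LRF = Lumber Output (BF) / Log Input (ft^3)
LRF = 213 BF / 37.8 ft^3
LRF = 5.63 BF/ft^3

5.63


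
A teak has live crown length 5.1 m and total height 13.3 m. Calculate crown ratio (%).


Formula: Crown Ratio = (Crown Length / Total Height) * 100
CR = (5.1 m / 13.3 m) * 100
CR = 0.3835 * 100 = 38.3%

38.3


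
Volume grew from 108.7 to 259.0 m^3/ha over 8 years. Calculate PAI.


Formula: PAI = (V_T2 - V_T1) / (T2 - T1)
Volume increment = 259.0 - 108.7 = 150.3 m^3/ha
PAI = 150.3 / 8 = 18.79 m^3/ha/year

18.79


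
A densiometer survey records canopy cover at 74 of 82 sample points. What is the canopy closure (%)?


Formula: Canopy closure = covered points / total points * 100
Closure = 74 / 82 * 100
Closure = 0.9024 * 100 = 90.2%

90.2


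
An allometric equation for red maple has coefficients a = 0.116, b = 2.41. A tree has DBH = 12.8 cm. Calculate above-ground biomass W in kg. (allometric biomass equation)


Formula: W = a * DBH^b  (allometric power law)
DBH^b = 12.8^2.41 = 465.9894
W = 0.116 * 465.9894 = 54.1 kg

54.1


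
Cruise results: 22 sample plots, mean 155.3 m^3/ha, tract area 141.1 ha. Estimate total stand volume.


Formula: Total Volume = Mean Volume per ha * Total Area
Total Volume = 155.3 m^3/ha * 141.1 ha
Total Volume = 21913 m^3

21913


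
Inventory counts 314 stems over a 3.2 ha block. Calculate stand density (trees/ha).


Formula: Stand Density = N_trees / Area_ha
Density = 314 trees / 3.2 ha
Density = 98 trees/ha

98


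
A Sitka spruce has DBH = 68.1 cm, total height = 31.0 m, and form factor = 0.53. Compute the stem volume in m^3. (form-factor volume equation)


Formula: V = pi * (DBH/200)^2 * H * ff
Radius = DBH/200 = 68.1/200 = 0.3405 m
Radius^2 = 0.3405^2 = 0.11594025 m^2
V = pi * 0.11594025 * 31.0 * 0.53
V = 5.984 m^3

5.984


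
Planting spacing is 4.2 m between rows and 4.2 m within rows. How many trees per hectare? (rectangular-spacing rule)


Formula: TPH = 10000 m^2/ha / (spacing_x * spacing_y)
Area per tree = 4.2 m * 4.2 m = 17.64 m^2
TPH = 10000 / 17.64 = 567 trees/ha

567


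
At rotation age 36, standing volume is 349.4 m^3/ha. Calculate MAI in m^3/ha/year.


Formula: MAI = Total Volume / Stand Age
MAI = 349.4 m^3/ha / 36 years
MAI = 9.71 m^3/ha/year

9.71


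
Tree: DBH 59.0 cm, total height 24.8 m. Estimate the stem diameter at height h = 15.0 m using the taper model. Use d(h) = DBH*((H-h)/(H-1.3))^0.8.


Taper: d(h) = DBH * ((H - h) / (H - 1.3))^0.8
Numerator = H - h = 24.8 - 15.0 = 9.8 m
Denominator = H - 1.3 = 24.8 - 1.3 = 23.5 m
Ratio = 9.8 / 23.5 = 0.41702
d = 59.0 * 0.41702^0.8 = 29.3 cm

29.3


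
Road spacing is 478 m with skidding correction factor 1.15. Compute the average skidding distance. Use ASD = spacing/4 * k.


Formula: ASD = (spacing / 4) * correction
Uncorrected distance = spacing / 4 = 478 / 4 = 119.5 m
ASD = 119.5 * 1.15 = 137 m

137


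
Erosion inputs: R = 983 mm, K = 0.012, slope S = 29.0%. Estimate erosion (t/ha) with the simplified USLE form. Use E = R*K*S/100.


Formula: E = R * K * S / 100  (simplified USLE)
R * K = 983 * 0.012 = 11.796
E = 11.796 * 29.0 / 100 = 3.42 t/ha

3.42
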